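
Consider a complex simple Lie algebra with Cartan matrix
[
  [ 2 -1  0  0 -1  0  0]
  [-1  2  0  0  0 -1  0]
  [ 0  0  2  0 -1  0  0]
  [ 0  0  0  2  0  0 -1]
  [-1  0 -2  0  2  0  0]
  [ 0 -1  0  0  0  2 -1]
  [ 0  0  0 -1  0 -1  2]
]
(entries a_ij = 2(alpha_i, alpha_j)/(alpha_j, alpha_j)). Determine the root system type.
B_7 (so(15))

The matrix has rank 7 with 2's on the diagonal. Reading the off-diagonal entries as Dynkin edges (a single edge where a_ij = a_ji = -1; a double or triple edge where a_ij * a_ji = 2 or 3), the diagram is a chain of 7 nodes with a double edge at one end; the terminal node there is the unique short simple root (B_7). One simple-root ordering that puts it in standard form is (alpha_4, alpha_7, alpha_6, alpha_2, alpha_1, alpha_5, alpha_3). So the algebra is type B_7, i.e. so(15).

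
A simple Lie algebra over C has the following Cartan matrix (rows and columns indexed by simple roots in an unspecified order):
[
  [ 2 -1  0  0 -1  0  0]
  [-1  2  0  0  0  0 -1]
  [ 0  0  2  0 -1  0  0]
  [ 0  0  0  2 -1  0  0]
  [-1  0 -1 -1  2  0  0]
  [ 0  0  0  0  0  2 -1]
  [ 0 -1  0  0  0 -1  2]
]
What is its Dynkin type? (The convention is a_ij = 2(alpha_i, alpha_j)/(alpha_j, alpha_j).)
The matrix has rank 7 with 2's on the diagonal. Reading the off-diagonal entries as Dynkin edges (a single edge where a_ij = a_ji = -1; a double or triple edge where a_ij * a_ji = 2 or 3), the diagram is a chain of 5 nodes with a fork of two nodes at one end (D_7). One simple-root ordering that puts it in standard form is (alpha_6, alpha_7, alpha_2, alpha_1, alpha_5, alpha_4, alpha_3). So the algebra is type D_7, i.e. so(14).

D_7 (so(14))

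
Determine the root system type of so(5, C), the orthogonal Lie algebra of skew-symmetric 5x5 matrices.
This is so(5) with 5 odd, which has dimension 5(5-1)/2 = 10 and rank (5-1)/2 = 2. In the classification of classical Lie algebras, the orthogonal algebra so(2n+1) in an odd number of variables has type B_n; here n = 2, so the Dynkin diagram is a chain of 2 nodes with a double edge at one end; the terminal node there is the unique short simple root (B_2). Hence the type is B_2.

B_2 (so(5))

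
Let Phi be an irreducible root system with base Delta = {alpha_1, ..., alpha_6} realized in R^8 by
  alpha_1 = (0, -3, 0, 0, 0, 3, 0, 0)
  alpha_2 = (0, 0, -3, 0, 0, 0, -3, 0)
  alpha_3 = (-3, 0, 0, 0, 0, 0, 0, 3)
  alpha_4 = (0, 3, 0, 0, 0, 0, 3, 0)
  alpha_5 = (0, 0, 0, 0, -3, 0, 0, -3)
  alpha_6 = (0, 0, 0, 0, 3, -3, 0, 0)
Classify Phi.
Compute the Cartan integers a_ij = 2(alpha_i, alpha_j)/(alpha_j, alpha_j); the resulting 6x6 Cartan matrix is
[[2, 0, 0, -1, 0, -1], [0, 2, 0, -1, 0, 0], [0, 0, 2, 0, -1, 0], [-1, -1, 0, 2, 0, 0], [0, 0, -1, 0, 2, -1], [-1, 0, 0, 0, -1, 2]].
All simple roots have the same length, so the diagram is simply laced. The associated Dynkin diagram is a chain of 6 nodes with single edges (A_6), so the type is A_6 (the algebra sl(7)).

A6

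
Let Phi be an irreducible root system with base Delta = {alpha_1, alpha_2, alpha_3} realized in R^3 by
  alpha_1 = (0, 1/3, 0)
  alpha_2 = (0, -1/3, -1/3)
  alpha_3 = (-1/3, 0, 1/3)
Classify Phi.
B3

Compute the Cartan integers a_ij = 2(alpha_i, alpha_j)/(alpha_j, alpha_j); the resulting 3x3 Cartan matrix is
[[2, -1, 0], [-2, 2, -1], [0, -1, 2]].
The roots have two lengths (squared-length ratio 2:1); the short ones are alpha_{1}. The associated Dynkin diagram is a chain of 3 nodes with a double edge at one end; the terminal node there is the unique short simple root (B_3), so the type is B_3 (the algebra so(7)).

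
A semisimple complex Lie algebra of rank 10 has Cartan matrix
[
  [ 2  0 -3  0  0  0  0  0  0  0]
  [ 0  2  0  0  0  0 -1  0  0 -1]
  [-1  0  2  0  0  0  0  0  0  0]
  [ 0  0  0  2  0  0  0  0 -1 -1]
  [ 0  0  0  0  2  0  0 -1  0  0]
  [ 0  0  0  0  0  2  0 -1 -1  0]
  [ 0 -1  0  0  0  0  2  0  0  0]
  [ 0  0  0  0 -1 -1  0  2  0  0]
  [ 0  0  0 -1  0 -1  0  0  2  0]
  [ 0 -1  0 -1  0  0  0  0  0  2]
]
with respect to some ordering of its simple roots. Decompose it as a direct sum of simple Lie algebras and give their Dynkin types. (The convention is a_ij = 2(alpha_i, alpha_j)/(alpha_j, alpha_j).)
The diagram associated to this matrix has two connected components: the simple roots {alpha_2, alpha_4, alpha_5, alpha_6, alpha_7, alpha_8, alpha_9, alpha_10} form a chain of 8 nodes with single edges (A_8), and {alpha_1, alpha_3} form two nodes joined by a triple edge (G_2). A semisimple Lie algebra decomposes uniquely as the direct sum of simple ideals, one per connected component of its Dynkin diagram, so g ≅ A_8 ⊕ G_2 (dimension 80 + 14 = 94).

A_8 (sl(9)) ⊕ G_2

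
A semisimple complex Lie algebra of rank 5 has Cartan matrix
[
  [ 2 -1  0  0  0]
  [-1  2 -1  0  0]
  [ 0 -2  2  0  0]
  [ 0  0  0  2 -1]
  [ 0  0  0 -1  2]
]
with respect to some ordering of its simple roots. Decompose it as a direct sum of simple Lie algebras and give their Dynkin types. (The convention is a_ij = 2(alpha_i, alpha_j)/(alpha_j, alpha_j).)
A2 ⊕ C3

The diagram associated to this matrix has two connected components: the simple roots {alpha_4, alpha_5} form a chain of 2 nodes with single edges (A_2), and {alpha_1, alpha_2, alpha_3} form a chain of 3 nodes with a double edge at one end; the terminal node there is the unique long simple root (C_3). A semisimple Lie algebra decomposes uniquely as the direct sum of simple ideals, one per connected component of its Dynkin diagram, so g ≅ A_2 ⊕ C_3 (dimension 8 + 21 = 29).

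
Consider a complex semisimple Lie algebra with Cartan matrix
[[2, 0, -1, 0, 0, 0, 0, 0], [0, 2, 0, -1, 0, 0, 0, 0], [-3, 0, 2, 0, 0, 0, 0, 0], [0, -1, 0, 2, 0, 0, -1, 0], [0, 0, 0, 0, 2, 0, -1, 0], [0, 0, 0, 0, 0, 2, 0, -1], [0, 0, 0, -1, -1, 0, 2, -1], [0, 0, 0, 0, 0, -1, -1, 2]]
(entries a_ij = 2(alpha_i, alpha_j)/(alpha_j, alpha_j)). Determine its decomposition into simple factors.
The diagram associated to this matrix has two connected components: the simple roots {alpha_2, alpha_4, alpha_5, alpha_6, alpha_7, alpha_8} form a chain of 5 nodes with one extra node attached to the third node from one end (E_6), and {alpha_1, alpha_3} form two nodes joined by a triple edge (G_2). A semisimple Lie algebra decomposes uniquely as the direct sum of simple ideals, one per connected component of its Dynkin diagram, so g ≅ E_6 ⊕ G_2 (dimension 78 + 14 = 92).

E6 ⊕ G2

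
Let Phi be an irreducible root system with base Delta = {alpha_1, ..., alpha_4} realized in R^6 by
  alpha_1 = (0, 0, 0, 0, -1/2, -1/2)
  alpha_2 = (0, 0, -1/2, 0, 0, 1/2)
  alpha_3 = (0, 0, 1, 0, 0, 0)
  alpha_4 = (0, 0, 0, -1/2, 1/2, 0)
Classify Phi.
Compute the Cartan integers a_ij = 2(alpha_i, alpha_j)/(alpha_j, alpha_j); the resulting 4x4 Cartan matrix is
[[2, -1, 0, -1], [-1, 2, -1, 0], [0, -2, 2, 0], [-1, 0, 0, 2]].
The roots have two lengths (squared-length ratio 2:1); the short ones are alpha_{1,2,4}. The associated Dynkin diagram is a chain of 4 nodes with a double edge at one end; the terminal node there is the unique long simple root (C_4), so the type is C_4 (the algebra sp(8)).

C_4 (sp(8))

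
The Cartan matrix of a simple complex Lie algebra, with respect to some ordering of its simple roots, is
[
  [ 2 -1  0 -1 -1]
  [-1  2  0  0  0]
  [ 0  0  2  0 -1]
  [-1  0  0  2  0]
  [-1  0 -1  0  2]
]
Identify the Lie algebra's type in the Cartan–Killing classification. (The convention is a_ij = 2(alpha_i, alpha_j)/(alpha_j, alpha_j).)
The matrix has rank 5 with 2's on the diagonal. Reading the off-diagonal entries as Dynkin edges (a single edge where a_ij = a_ji = -1; a double or triple edge where a_ij * a_ji = 2 or 3), the diagram is a chain of 3 nodes with a fork of two nodes at one end (D_5). One simple-root ordering that puts it in standard form is (alpha_3, alpha_5, alpha_1, alpha_2, alpha_4). So the algebra is type D_5, i.e. so(10).

D_5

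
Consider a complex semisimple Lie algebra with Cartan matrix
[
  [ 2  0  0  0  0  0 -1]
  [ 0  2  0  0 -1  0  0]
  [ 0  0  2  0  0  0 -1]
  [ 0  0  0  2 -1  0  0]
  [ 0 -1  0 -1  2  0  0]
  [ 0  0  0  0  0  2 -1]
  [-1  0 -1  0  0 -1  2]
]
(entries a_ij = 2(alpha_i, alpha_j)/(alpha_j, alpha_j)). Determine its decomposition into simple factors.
A_3 ⊕ D_4

The diagram associated to this matrix has two connected components: the simple roots {alpha_2, alpha_4, alpha_5} form a chain of 3 nodes with single edges (A_3), and {alpha_1, alpha_3, alpha_6, alpha_7} form a chain of 2 nodes with a fork of two nodes at one end (D_4). A semisimple Lie algebra decomposes uniquely as the direct sum of simple ideals, one per connected component of its Dynkin diagram, so g ≅ A_3 ⊕ D_4 (dimension 15 + 28 = 43).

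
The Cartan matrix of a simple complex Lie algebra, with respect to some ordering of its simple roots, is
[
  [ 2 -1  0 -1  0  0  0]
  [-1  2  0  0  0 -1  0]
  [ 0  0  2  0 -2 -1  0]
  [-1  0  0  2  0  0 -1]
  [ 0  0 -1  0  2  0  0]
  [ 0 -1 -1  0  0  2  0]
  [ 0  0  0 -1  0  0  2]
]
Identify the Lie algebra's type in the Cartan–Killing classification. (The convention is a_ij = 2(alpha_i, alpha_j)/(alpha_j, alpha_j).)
The matrix has rank 7 with 2's on the diagonal. Reading the off-diagonal entries as Dynkin edges (a single edge where a_ij = a_ji = -1; a double or triple edge where a_ij * a_ji = 2 or 3), the diagram is a chain of 7 nodes with a double edge at one end; the terminal node there is the unique short simple root (B_7). One simple-root ordering that puts it in standard form is (alpha_7, alpha_4, alpha_1, alpha_2, alpha_6, alpha_3, alpha_5). So the algebra is type B_7, i.e. so(15).

type B_7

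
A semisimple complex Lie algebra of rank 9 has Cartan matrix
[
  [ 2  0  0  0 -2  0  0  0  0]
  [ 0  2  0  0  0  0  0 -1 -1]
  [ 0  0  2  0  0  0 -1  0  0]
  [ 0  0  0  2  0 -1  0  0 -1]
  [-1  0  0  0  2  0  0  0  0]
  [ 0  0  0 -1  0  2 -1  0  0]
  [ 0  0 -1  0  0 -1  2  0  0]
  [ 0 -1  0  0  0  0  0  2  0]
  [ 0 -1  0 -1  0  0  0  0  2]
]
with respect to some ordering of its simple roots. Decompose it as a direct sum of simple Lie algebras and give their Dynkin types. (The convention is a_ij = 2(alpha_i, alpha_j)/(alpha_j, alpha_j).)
The diagram associated to this matrix has two connected components: the simple roots {alpha_2, alpha_3, alpha_4, alpha_6, alpha_7, alpha_8, alpha_9} form a chain of 7 nodes with single edges (A_7), and {alpha_1, alpha_5} form a chain of 2 nodes with a double edge at one end; the terminal node there is the unique short simple root (B_2). A semisimple Lie algebra decomposes uniquely as the direct sum of simple ideals, one per connected component of its Dynkin diagram, so g ≅ A_7 ⊕ B_2 (dimension 63 + 10 = 73).

A_7 (sl(8)) + B_2 (so(5))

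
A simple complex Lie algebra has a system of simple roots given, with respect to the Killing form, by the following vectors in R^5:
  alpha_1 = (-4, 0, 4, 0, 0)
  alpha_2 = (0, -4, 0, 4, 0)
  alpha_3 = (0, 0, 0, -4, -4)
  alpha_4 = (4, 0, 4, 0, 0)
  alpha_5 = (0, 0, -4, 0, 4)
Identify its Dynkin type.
D_5

Compute the Cartan integers a_ij = 2(alpha_i, alpha_j)/(alpha_j, alpha_j); the resulting 5x5 Cartan matrix is
[[2, 0, 0, 0, -1], [0, 2, -1, 0, 0], [0, -1, 2, 0, -1], [0, 0, 0, 2, -1], [-1, 0, -1, -1, 2]].
All simple roots have the same length, so the diagram is simply laced. The associated Dynkin diagram is a chain of 3 nodes with a fork of two nodes at one end (D_5), so the type is D_5 (the algebra so(10)).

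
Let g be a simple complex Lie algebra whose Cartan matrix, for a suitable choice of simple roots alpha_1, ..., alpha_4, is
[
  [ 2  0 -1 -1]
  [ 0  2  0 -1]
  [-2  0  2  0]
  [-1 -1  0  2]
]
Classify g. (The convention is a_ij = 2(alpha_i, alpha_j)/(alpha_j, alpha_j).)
The matrix has rank 4 with 2's on the diagonal. Reading the off-diagonal entries as Dynkin edges (a single edge where a_ij = a_ji = -1; a double or triple edge where a_ij * a_ji = 2 or 3), the diagram is a chain of 4 nodes with a double edge at one end; the terminal node there is the unique long simple root (C_4). One simple-root ordering that puts it in standard form is (alpha_2, alpha_4, alpha_1, alpha_3). So the algebra is type C_4, i.e. sp(8).

C_4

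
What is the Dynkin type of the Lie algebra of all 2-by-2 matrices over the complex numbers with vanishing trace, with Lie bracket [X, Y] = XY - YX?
This is sl(2), which has dimension 2^2 - 1 = 3 and rank 2 - 1 = 1 (a Cartan subalgebra is the diagonal traceless matrices). In the classification of classical Lie algebras, the special linear algebra sl(n+1) has type A_n; here n = 1, so the Dynkin diagram is a chain of 1 nodes with single edges (A_1). Hence the type is A_1.

type A_1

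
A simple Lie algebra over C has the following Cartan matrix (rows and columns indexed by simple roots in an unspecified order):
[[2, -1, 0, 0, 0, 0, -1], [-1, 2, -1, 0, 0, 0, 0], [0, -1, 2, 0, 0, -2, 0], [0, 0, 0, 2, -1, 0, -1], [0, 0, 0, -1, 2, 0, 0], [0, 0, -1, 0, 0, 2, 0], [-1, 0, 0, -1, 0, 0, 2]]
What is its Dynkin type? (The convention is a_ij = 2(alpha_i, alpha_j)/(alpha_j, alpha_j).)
The matrix has rank 7 with 2's on the diagonal. Reading the off-diagonal entries as Dynkin edges (a single edge where a_ij = a_ji = -1; a double or triple edge where a_ij * a_ji = 2 or 3), the diagram is a chain of 7 nodes with a double edge at one end; the terminal node there is the unique short simple root (B_7). One simple-root ordering that puts it in standard form is (alpha_5, alpha_4, alpha_7, alpha_1, alpha_2, alpha_3, alpha_6). So the algebra is type B_7, i.e. so(15).

B_7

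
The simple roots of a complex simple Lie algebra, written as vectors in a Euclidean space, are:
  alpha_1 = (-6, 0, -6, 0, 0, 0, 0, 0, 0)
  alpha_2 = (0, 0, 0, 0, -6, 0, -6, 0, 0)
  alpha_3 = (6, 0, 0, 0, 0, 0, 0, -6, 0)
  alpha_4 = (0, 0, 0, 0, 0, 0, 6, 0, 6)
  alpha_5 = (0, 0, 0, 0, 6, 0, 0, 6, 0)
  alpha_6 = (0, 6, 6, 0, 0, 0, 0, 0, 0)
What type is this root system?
A_6

Compute the Cartan integers a_ij = 2(alpha_i, alpha_j)/(alpha_j, alpha_j); the resulting 6x6 Cartan matrix is
[[2, 0, -1, 0, 0, -1], [0, 2, 0, -1, -1, 0], [-1, 0, 2, 0, -1, 0], [0, -1, 0, 2, 0, 0], [0, -1, -1, 0, 2, 0], [-1, 0, 0, 0, 0, 2]].
All simple roots have the same length, so the diagram is simply laced. The associated Dynkin diagram is a chain of 6 nodes with single edges (A_6), so the type is A_6 (the algebra sl(7)).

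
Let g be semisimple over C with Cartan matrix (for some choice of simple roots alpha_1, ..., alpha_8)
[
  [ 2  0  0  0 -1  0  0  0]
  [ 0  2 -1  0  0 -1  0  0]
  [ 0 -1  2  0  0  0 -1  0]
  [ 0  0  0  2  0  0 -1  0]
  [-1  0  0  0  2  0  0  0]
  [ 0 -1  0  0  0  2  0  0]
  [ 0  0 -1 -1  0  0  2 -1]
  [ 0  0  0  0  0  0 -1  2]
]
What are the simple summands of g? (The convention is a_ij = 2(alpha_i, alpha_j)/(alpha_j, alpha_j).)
The diagram associated to this matrix has two connected components: the simple roots {alpha_1, alpha_5} form a chain of 2 nodes with single edges (A_2), and {alpha_2, alpha_3, alpha_4, alpha_6, alpha_7, alpha_8} form a chain of 4 nodes with a fork of two nodes at one end (D_6). A semisimple Lie algebra decomposes uniquely as the direct sum of simple ideals, one per connected component of its Dynkin diagram, so g ≅ A_2 ⊕ D_6 (dimension 8 + 66 = 74).

A_2 ⊕ D_6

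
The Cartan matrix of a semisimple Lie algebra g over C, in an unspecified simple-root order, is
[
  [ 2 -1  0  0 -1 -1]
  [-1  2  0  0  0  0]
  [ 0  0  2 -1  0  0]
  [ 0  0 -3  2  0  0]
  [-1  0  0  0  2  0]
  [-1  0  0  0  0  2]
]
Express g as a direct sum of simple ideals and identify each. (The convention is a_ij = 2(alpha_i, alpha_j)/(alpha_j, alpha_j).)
The diagram associated to this matrix has two connected components: the simple roots {alpha_1, alpha_2, alpha_5, alpha_6} form a chain of 2 nodes with a fork of two nodes at one end (D_4), and {alpha_3, alpha_4} form two nodes joined by a triple edge (G_2). A semisimple Lie algebra decomposes uniquely as the direct sum of simple ideals, one per connected component of its Dynkin diagram, so g ≅ D_4 ⊕ G_2 (dimension 28 + 14 = 42).

D_4 ⊕ G_2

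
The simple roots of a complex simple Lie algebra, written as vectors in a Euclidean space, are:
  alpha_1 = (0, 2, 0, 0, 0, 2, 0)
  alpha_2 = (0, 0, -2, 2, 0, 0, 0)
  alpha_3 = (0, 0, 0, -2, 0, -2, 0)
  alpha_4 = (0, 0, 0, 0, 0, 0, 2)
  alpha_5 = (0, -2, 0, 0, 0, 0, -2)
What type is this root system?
Compute the Cartan integers a_ij = 2(alpha_i, alpha_j)/(alpha_j, alpha_j); the resulting 5x5 Cartan matrix is
[[2, 0, -1, 0, -1], [0, 2, -1, 0, 0], [-1, -1, 2, 0, 0], [0, 0, 0, 2, -1], [-1, 0, 0, -2, 2]].
The roots have two lengths (squared-length ratio 2:1); the short ones are alpha_{4}. The associated Dynkin diagram is a chain of 5 nodes with a double edge at one end; the terminal node there is the unique short simple root (B_5), so the type is B_5 (the algebra so(11)).

type B_5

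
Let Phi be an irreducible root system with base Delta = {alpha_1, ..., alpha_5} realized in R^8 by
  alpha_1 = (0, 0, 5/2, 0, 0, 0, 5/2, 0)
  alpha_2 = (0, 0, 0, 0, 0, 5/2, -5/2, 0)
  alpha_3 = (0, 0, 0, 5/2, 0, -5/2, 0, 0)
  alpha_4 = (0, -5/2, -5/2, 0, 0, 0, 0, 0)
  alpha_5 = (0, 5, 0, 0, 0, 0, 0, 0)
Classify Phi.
C_5

Compute the Cartan integers a_ij = 2(alpha_i, alpha_j)/(alpha_j, alpha_j); the resulting 5x5 Cartan matrix is
[[2, -1, 0, -1, 0], [-1, 2, -1, 0, 0], [0, -1, 2, 0, 0], [-1, 0, 0, 2, -1], [0, 0, 0, -2, 2]].
The roots have two lengths (squared-length ratio 2:1); the short ones are alpha_{1,2,3,4}. The associated Dynkin diagram is a chain of 5 nodes with a double edge at one end; the terminal node there is the unique long simple root (C_5), so the type is C_5 (the algebra sp(10)).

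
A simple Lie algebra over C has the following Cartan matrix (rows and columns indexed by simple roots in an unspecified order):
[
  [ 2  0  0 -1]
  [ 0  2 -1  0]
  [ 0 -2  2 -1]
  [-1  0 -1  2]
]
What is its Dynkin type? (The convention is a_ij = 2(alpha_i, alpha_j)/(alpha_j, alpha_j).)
B_4 (so(9))

The matrix has rank 4 with 2's on the diagonal. Reading the off-diagonal entries as Dynkin edges (a single edge where a_ij = a_ji = -1; a double or triple edge where a_ij * a_ji = 2 or 3), the diagram is a chain of 4 nodes with a double edge at one end; the terminal node there is the unique short simple root (B_4). One simple-root ordering that puts it in standard form is (alpha_1, alpha_4, alpha_3, alpha_2). So the algebra is type B_4, i.e. so(9).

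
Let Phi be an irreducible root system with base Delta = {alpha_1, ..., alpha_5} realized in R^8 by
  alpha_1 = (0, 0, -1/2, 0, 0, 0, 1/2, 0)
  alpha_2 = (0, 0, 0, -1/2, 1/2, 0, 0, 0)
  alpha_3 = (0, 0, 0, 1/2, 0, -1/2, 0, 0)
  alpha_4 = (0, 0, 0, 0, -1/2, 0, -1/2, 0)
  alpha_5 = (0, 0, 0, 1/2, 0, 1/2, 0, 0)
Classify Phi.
D_5

Compute the Cartan integers a_ij = 2(alpha_i, alpha_j)/(alpha_j, alpha_j); the resulting 5x5 Cartan matrix is
[[2, 0, 0, -1, 0], [0, 2, -1, -1, -1], [0, -1, 2, 0, 0], [-1, -1, 0, 2, 0], [0, -1, 0, 0, 2]].
All simple roots have the same length, so the diagram is simply laced. The associated Dynkin diagram is a chain of 3 nodes with a fork of two nodes at one end (D_5), so the type is D_5 (the algebra so(10)).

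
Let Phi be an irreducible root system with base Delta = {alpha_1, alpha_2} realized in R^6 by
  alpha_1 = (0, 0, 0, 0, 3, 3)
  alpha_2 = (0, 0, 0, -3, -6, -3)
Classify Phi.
Compute the Cartan integers a_ij = 2(alpha_i, alpha_j)/(alpha_j, alpha_j); the resulting 2x2 Cartan matrix is
[[2, -1], [-3, 2]].
The roots have two lengths (squared-length ratio 3:1); the short ones are alpha_{1}. The associated Dynkin diagram is two nodes joined by a triple edge (G_2), so the type is G_2.

type G_2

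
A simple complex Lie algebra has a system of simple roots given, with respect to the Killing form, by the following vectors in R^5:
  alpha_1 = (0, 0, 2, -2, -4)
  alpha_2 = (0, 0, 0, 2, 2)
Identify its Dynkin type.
Compute the Cartan integers a_ij = 2(alpha_i, alpha_j)/(alpha_j, alpha_j); the resulting 2x2 Cartan matrix is
[[2, -3], [-1, 2]].
The roots have two lengths (squared-length ratio 3:1); the short ones are alpha_{2}. The associated Dynkin diagram is two nodes joined by a triple edge (G_2), so the type is G_2.

G2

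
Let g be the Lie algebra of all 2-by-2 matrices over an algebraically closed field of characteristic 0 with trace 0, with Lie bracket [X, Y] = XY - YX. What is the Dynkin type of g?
This is sl(2), which has dimension 2^2 - 1 = 3 and rank 2 - 1 = 1 (a Cartan subalgebra is the diagonal traceless matrices). In the classification of classical Lie algebras, the special linear algebra sl(n+1) has type A_n; here n = 1, so the Dynkin diagram is a chain of 1 nodes with single edges (A_1). Hence the type is A_1.

A_1 (sl(2))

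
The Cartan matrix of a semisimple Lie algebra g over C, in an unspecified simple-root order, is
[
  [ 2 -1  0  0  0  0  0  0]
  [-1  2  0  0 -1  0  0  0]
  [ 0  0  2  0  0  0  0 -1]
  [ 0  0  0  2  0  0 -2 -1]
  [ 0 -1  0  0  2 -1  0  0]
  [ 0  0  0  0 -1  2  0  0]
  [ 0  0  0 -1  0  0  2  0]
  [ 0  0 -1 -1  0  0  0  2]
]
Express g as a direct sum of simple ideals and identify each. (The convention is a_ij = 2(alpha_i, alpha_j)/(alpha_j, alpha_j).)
A4 ⊕ B4

The diagram associated to this matrix has two connected components: the simple roots {alpha_1, alpha_2, alpha_5, alpha_6} form a chain of 4 nodes with single edges (A_4), and {alpha_3, alpha_4, alpha_7, alpha_8} form a chain of 4 nodes with a double edge at one end; the terminal node there is the unique short simple root (B_4). A semisimple Lie algebra decomposes uniquely as the direct sum of simple ideals, one per connected component of its Dynkin diagram, so g ≅ A_4 ⊕ B_4 (dimension 24 + 36 = 60).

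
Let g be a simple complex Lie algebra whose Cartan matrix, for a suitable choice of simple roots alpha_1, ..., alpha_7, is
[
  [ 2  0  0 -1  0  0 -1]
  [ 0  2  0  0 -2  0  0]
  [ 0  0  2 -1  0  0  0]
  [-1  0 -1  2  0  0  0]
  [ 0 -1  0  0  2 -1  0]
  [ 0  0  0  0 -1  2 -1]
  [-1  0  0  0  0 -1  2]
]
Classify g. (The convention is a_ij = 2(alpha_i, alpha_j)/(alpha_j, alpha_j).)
C_7

The matrix has rank 7 with 2's on the diagonal. Reading the off-diagonal entries as Dynkin edges (a single edge where a_ij = a_ji = -1; a double or triple edge where a_ij * a_ji = 2 or 3), the diagram is a chain of 7 nodes with a double edge at one end; the terminal node there is the unique long simple root (C_7). One simple-root ordering that puts it in standard form is (alpha_3, alpha_4, alpha_1, alpha_7, alpha_6, alpha_5, alpha_2). So the algebra is type C_7, i.e. sp(14).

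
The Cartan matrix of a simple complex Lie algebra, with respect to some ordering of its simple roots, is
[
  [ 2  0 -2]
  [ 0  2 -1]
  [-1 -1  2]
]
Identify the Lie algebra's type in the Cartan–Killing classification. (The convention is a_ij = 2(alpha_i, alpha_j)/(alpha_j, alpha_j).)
C3

The matrix has rank 3 with 2's on the diagonal. Reading the off-diagonal entries as Dynkin edges (a single edge where a_ij = a_ji = -1; a double or triple edge where a_ij * a_ji = 2 or 3), the diagram is a chain of 3 nodes with a double edge at one end; the terminal node there is the unique long simple root (C_3). One simple-root ordering that puts it in standard form is (alpha_2, alpha_3, alpha_1). So the algebra is type C_3, i.e. sp(6).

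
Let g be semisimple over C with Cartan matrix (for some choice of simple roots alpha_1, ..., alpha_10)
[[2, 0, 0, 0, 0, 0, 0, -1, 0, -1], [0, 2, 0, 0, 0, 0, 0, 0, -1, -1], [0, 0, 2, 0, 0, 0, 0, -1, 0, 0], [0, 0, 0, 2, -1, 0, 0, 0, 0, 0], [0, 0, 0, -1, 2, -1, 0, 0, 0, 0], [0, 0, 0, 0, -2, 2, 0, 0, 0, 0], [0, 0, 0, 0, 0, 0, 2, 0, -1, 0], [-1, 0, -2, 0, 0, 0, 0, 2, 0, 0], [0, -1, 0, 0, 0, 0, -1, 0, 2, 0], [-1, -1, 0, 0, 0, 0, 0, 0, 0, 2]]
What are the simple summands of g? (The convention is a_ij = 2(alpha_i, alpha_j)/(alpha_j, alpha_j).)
The diagram associated to this matrix has two connected components: the simple roots {alpha_1, alpha_2, alpha_3, alpha_7, alpha_8, alpha_9, alpha_10} form a chain of 7 nodes with a double edge at one end; the terminal node there is the unique short simple root (B_7), and {alpha_4, alpha_5, alpha_6} form a chain of 3 nodes with a double edge at one end; the terminal node there is the unique long simple root (C_3). A semisimple Lie algebra decomposes uniquely as the direct sum of simple ideals, one per connected component of its Dynkin diagram, so g ≅ B_7 ⊕ C_3 (dimension 105 + 21 = 126).

B_7 + C_3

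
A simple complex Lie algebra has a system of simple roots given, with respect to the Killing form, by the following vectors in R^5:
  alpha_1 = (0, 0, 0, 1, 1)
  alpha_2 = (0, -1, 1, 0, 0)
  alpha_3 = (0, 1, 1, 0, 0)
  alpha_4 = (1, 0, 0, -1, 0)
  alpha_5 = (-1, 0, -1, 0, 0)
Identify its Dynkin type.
D_5 (so(10))

Compute the Cartan integers a_ij = 2(alpha_i, alpha_j)/(alpha_j, alpha_j); the resulting 5x5 Cartan matrix is
[[2, 0, 0, -1, 0], [0, 2, 0, 0, -1], [0, 0, 2, 0, -1], [-1, 0, 0, 2, -1], [0, -1, -1, -1, 2]].
All simple roots have the same length, so the diagram is simply laced. The associated Dynkin diagram is a chain of 3 nodes with a fork of two nodes at one end (D_5), so the type is D_5 (the algebra so(10)).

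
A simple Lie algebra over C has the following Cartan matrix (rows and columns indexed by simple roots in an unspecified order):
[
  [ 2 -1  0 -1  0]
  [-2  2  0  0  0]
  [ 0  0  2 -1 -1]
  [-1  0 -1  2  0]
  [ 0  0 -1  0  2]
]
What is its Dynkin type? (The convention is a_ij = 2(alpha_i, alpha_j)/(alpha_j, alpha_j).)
The matrix has rank 5 with 2's on the diagonal. Reading the off-diagonal entries as Dynkin edges (a single edge where a_ij = a_ji = -1; a double or triple edge where a_ij * a_ji = 2 or 3), the diagram is a chain of 5 nodes with a double edge at one end; the terminal node there is the unique long simple root (C_5). One simple-root ordering that puts it in standard form is (alpha_5, alpha_3, alpha_4, alpha_1, alpha_2). So the algebra is type C_5, i.e. sp(10).

type C_5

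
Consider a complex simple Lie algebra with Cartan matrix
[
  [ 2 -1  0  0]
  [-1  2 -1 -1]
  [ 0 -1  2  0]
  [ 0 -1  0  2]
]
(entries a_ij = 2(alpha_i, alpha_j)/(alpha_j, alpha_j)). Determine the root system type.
The matrix has rank 4 with 2's on the diagonal. Reading the off-diagonal entries as Dynkin edges (a single edge where a_ij = a_ji = -1; a double or triple edge where a_ij * a_ji = 2 or 3), the diagram is a chain of 2 nodes with a fork of two nodes at one end (D_4). One simple-root ordering that puts it in standard form is (alpha_3, alpha_2, alpha_1, alpha_4). So the algebra is type D_4, i.e. so(8).

D_4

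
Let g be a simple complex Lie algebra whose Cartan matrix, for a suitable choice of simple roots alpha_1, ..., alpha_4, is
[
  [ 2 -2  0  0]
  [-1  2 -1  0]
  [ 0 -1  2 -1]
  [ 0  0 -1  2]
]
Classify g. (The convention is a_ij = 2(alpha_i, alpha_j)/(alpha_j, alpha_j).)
The matrix has rank 4 with 2's on the diagonal. Reading the off-diagonal entries as Dynkin edges (a single edge where a_ij = a_ji = -1; a double or triple edge where a_ij * a_ji = 2 or 3), the diagram is a chain of 4 nodes with a double edge at one end; the terminal node there is the unique long simple root (C_4). One simple-root ordering that puts it in standard form is (alpha_4, alpha_3, alpha_2, alpha_1). So the algebra is type C_4, i.e. sp(8).

C_4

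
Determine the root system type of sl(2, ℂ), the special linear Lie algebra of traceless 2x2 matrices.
This is sl(2), which has dimension 2^2 - 1 = 3 and rank 2 - 1 = 1 (a Cartan subalgebra is the diagonal traceless matrices). In the classification of classical Lie algebras, the special linear algebra sl(n+1) has type A_n; here n = 1, so the Dynkin diagram is a chain of 1 nodes with single edges (A_1). Hence the type is A_1.

A_1 (sl(2))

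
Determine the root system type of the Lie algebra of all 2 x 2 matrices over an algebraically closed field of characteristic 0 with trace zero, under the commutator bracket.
A_1 (sl(2))

This is sl(2), which has dimension 2^2 - 1 = 3 and rank 2 - 1 = 1 (a Cartan subalgebra is the diagonal traceless matrices). In the classification of classical Lie algebras, the special linear algebra sl(n+1) has type A_n; here n = 1, so the Dynkin diagram is a chain of 1 nodes with single edges (A_1). Hence the type is A_1.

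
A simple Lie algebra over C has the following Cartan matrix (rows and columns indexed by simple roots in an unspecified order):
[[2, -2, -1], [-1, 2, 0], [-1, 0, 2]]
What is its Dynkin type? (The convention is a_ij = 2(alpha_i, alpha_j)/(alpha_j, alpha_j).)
B_3

The matrix has rank 3 with 2's on the diagonal. Reading the off-diagonal entries as Dynkin edges (a single edge where a_ij = a_ji = -1; a double or triple edge where a_ij * a_ji = 2 or 3), the diagram is a chain of 3 nodes with a double edge at one end; the terminal node there is the unique short simple root (B_3). One simple-root ordering that puts it in standard form is (alpha_3, alpha_1, alpha_2). So the algebra is type B_3, i.e. so(7).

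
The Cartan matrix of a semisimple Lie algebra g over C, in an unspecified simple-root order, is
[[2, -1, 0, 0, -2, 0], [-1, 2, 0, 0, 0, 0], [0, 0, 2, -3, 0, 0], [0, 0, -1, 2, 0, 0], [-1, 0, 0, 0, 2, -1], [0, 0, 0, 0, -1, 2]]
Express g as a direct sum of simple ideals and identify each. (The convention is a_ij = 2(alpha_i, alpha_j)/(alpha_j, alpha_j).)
F_4 ⊕ G_2

The diagram associated to this matrix has two connected components: the simple roots {alpha_1, alpha_2, alpha_5, alpha_6} form a chain of 4 nodes with a double edge between the middle two (F_4), and {alpha_3, alpha_4} form two nodes joined by a triple edge (G_2). A semisimple Lie algebra decomposes uniquely as the direct sum of simple ideals, one per connected component of its Dynkin diagram, so g ≅ F_4 ⊕ G_2 (dimension 52 + 14 = 66).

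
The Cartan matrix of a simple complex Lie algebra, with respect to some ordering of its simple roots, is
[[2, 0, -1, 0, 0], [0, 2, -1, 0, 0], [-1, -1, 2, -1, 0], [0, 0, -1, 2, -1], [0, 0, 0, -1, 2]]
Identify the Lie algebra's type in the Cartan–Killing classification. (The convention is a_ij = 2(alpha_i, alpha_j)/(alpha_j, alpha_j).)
The matrix has rank 5 with 2's on the diagonal. Reading the off-diagonal entries as Dynkin edges (a single edge where a_ij = a_ji = -1; a double or triple edge where a_ij * a_ji = 2 or 3), the diagram is a chain of 3 nodes with a fork of two nodes at one end (D_5). One simple-root ordering that puts it in standard form is (alpha_5, alpha_4, alpha_3, alpha_2, alpha_1). So the algebra is type D_5, i.e. so(10).

D_5 (so(10))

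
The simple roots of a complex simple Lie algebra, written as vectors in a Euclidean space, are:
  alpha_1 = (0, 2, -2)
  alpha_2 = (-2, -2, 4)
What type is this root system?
G_2

Compute the Cartan integers a_ij = 2(alpha_i, alpha_j)/(alpha_j, alpha_j); the resulting 2x2 Cartan matrix is
[[2, -1], [-3, 2]].
The roots have two lengths (squared-length ratio 3:1); the short ones are alpha_{1}. The associated Dynkin diagram is two nodes joined by a triple edge (G_2), so the type is G_2.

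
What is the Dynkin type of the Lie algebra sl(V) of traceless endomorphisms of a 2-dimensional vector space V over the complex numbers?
This is sl(2), which has dimension 2^2 - 1 = 3 and rank 2 - 1 = 1 (a Cartan subalgebra is the diagonal traceless matrices). In the classification of classical Lie algebras, the special linear algebra sl(n+1) has type A_n; here n = 1, so the Dynkin diagram is a chain of 1 nodes with single edges (A_1). Hence the type is A_1.

A_1 (sl(2))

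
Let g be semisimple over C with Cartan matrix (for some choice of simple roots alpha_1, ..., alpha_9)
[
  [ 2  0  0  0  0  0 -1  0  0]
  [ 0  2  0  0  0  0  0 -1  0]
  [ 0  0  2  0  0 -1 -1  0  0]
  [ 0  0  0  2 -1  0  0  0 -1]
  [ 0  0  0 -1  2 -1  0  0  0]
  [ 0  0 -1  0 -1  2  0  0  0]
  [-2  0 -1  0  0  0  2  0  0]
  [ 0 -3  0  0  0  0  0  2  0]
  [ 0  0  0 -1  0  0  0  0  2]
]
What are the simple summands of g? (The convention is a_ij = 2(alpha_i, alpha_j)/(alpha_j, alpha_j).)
B_7 ⊕ G_2

The diagram associated to this matrix has two connected components: the simple roots {alpha_1, alpha_3, alpha_4, alpha_5, alpha_6, alpha_7, alpha_9} form a chain of 7 nodes with a double edge at one end; the terminal node there is the unique short simple root (B_7), and {alpha_2, alpha_8} form two nodes joined by a triple edge (G_2). A semisimple Lie algebra decomposes uniquely as the direct sum of simple ideals, one per connected component of its Dynkin diagram, so g ≅ B_7 ⊕ G_2 (dimension 105 + 14 = 119).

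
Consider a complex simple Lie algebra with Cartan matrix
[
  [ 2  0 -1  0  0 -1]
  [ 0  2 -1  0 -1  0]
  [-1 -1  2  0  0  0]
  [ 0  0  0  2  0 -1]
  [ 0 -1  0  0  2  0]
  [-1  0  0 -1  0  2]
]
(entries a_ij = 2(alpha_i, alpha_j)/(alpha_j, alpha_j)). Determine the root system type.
The matrix has rank 6 with 2's on the diagonal. Reading the off-diagonal entries as Dynkin edges (a single edge where a_ij = a_ji = -1; a double or triple edge where a_ij * a_ji = 2 or 3), the diagram is a chain of 6 nodes with single edges (A_6). One simple-root ordering that puts it in standard form is (alpha_4, alpha_6, alpha_1, alpha_3, alpha_2, alpha_5). So the algebra is type A_6, i.e. sl(7).

A_6 (sl(7))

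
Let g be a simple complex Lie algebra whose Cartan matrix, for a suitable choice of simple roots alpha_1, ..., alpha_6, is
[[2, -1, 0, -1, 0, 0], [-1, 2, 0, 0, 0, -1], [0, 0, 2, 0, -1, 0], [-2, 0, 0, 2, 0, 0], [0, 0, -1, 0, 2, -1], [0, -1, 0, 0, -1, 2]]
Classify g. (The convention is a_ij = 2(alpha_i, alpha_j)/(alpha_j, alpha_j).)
The matrix has rank 6 with 2's on the diagonal. Reading the off-diagonal entries as Dynkin edges (a single edge where a_ij = a_ji = -1; a double or triple edge where a_ij * a_ji = 2 or 3), the diagram is a chain of 6 nodes with a double edge at one end; the terminal node there is the unique long simple root (C_6). One simple-root ordering that puts it in standard form is (alpha_3, alpha_5, alpha_6, alpha_2, alpha_1, alpha_4). So the algebra is type C_6, i.e. sp(12).

C_6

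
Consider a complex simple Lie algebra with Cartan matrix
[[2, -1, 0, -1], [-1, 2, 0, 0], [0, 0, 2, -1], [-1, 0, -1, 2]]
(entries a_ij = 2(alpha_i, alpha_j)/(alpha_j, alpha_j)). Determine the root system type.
A_4 (sl(5))

The matrix has rank 4 with 2's on the diagonal. Reading the off-diagonal entries as Dynkin edges (a single edge where a_ij = a_ji = -1; a double or triple edge where a_ij * a_ji = 2 or 3), the diagram is a chain of 4 nodes with single edges (A_4). One simple-root ordering that puts it in standard form is (alpha_2, alpha_1, alpha_4, alpha_3). So the algebra is type A_4, i.e. sl(5).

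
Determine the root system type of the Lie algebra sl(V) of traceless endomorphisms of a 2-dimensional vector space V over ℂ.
This is sl(2), which has dimension 2^2 - 1 = 3 and rank 2 - 1 = 1 (a Cartan subalgebra is the diagonal traceless matrices). In the classification of classical Lie algebras, the special linear algebra sl(n+1) has type A_n; here n = 1, so the Dynkin diagram is a chain of 1 nodes with single edges (A_1). Hence the type is A_1.

A_1 (sl(2))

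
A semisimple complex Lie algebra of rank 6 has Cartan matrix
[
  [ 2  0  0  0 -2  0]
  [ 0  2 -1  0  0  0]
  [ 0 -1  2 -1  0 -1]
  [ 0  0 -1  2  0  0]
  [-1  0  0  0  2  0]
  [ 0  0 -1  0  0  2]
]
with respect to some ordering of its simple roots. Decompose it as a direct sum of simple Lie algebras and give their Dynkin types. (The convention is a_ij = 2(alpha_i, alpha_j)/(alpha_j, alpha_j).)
B_2 (so(5)) ⊕ D_4 (so(8))

The diagram associated to this matrix has two connected components: the simple roots {alpha_1, alpha_5} form a chain of 2 nodes with a double edge at one end; the terminal node there is the unique short simple root (B_2), and {alpha_2, alpha_3, alpha_4, alpha_6} form a chain of 2 nodes with a fork of two nodes at one end (D_4). A semisimple Lie algebra decomposes uniquely as the direct sum of simple ideals, one per connected component of its Dynkin diagram, so g ≅ B_2 ⊕ D_4 (dimension 10 + 28 = 38).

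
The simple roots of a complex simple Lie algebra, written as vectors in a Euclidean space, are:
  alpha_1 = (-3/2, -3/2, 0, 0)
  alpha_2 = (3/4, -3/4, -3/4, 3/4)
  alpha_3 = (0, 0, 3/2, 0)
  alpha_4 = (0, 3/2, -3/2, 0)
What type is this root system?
F_4

Compute the Cartan integers a_ij = 2(alpha_i, alpha_j)/(alpha_j, alpha_j); the resulting 4x4 Cartan matrix is
[[2, 0, 0, -1], [0, 2, -1, 0], [0, -1, 2, -1], [-1, 0, -2, 2]].
The roots have two lengths (squared-length ratio 2:1); the short ones are alpha_{2,3}. The associated Dynkin diagram is a chain of 4 nodes with a double edge between the middle two (F_4), so the type is F_4.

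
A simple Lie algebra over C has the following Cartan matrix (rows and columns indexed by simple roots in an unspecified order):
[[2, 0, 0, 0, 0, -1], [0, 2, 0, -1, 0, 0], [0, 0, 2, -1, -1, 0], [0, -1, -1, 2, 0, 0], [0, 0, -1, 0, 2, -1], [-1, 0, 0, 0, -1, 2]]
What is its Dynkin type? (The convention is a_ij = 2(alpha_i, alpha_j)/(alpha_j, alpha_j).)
A_6 (sl(7))

The matrix has rank 6 with 2's on the diagonal. Reading the off-diagonal entries as Dynkin edges (a single edge where a_ij = a_ji = -1; a double or triple edge where a_ij * a_ji = 2 or 3), the diagram is a chain of 6 nodes with single edges (A_6). One simple-root ordering that puts it in standard form is (alpha_2, alpha_4, alpha_3, alpha_5, alpha_6, alpha_1). So the algebra is type A_6, i.e. sl(7).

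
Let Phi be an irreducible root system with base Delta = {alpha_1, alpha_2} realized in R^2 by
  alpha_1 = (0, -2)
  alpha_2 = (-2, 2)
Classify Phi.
Compute the Cartan integers a_ij = 2(alpha_i, alpha_j)/(alpha_j, alpha_j); the resulting 2x2 Cartan matrix is
[[2, -1], [-2, 2]].
The roots have two lengths (squared-length ratio 2:1); the short ones are alpha_{1}. The associated Dynkin diagram is a chain of 2 nodes with a double edge at one end; the terminal node there is the unique short simple root (B_2), so the type is B_2 (the algebra so(5)).

type B_2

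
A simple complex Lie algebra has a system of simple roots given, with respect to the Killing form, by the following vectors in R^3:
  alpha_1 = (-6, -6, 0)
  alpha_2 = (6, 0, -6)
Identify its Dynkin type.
A_2

Compute the Cartan integers a_ij = 2(alpha_i, alpha_j)/(alpha_j, alpha_j); the resulting 2x2 Cartan matrix is
[[2, -1], [-1, 2]].
All simple roots have the same length, so the diagram is simply laced. The associated Dynkin diagram is a chain of 2 nodes with single edges (A_2), so the type is A_2 (the algebra sl(3)).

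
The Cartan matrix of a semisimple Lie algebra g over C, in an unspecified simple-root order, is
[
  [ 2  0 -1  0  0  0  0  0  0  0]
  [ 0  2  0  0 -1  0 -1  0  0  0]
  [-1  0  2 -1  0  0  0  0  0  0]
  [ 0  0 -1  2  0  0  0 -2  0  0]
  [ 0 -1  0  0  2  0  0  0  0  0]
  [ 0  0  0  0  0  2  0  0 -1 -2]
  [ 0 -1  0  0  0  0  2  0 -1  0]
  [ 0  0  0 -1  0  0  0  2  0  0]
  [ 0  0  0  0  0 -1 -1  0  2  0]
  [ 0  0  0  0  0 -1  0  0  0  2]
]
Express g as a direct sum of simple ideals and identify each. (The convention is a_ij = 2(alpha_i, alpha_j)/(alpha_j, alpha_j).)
B_4 (so(9)) ⊕ B_6 (so(13))

The diagram associated to this matrix has two connected components: the simple roots {alpha_1, alpha_3, alpha_4, alpha_8} form a chain of 4 nodes with a double edge at one end; the terminal node there is the unique short simple root (B_4), and {alpha_2, alpha_5, alpha_6, alpha_7, alpha_9, alpha_10} form a chain of 6 nodes with a double edge at one end; the terminal node there is the unique short simple root (B_6). A semisimple Lie algebra decomposes uniquely as the direct sum of simple ideals, one per connected component of its Dynkin diagram, so g ≅ B_4 ⊕ B_6 (dimension 36 + 78 = 114).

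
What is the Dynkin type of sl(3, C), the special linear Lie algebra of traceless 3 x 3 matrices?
This is sl(3), which has dimension 3^2 - 1 = 8 and rank 3 - 1 = 2 (a Cartan subalgebra is the diagonal traceless matrices). In the classification of classical Lie algebras, the special linear algebra sl(n+1) has type A_n; here n = 2, so the Dynkin diagram is a chain of 2 nodes with single edges (A_2). Hence the type is A_2.

A_2 (sl(3))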